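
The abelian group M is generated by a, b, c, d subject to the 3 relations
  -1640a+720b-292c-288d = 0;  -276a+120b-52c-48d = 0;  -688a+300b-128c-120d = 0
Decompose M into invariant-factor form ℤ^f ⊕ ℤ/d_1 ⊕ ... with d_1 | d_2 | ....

Answer: M ≅ ℤ^1 ⊕ ℤ/4 ⊕ ℤ/4 ⊕ ℤ/12

Derivation:
rank_ℚ(R)=3; free=4−3=1
SNF(R) diag = [4, 4, 12] → torsion [4, 4, 12]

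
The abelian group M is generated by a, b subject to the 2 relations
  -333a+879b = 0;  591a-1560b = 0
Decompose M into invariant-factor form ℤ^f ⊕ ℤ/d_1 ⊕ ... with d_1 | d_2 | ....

Answer: M ≅ ℤ/3 ⊕ ℤ/3

Derivation:
rank_ℚ(R)=2; free=2−2=0
SNF(R) diag = [3, 3] → torsion [3, 3]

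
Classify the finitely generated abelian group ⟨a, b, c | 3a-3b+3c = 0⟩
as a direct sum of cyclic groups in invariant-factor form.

Answer: M ≅ ℤ^2 ⊕ ℤ/3

Derivation:
rank_ℚ(R)=1; free=3−1=2
SNF(R) diag = [3] → torsion [3]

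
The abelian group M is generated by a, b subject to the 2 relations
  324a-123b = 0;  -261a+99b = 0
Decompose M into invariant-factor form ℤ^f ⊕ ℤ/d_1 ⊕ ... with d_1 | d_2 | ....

rank_ℚ(R)=2; free=2−2=0
SNF(R) diag = [3, 9] → torsion [3, 9]

Answer: M ≅ ℤ/3 ⊕ ℤ/9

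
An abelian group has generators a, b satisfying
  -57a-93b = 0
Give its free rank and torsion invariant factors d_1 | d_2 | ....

rank_ℚ(R)=1; free=2−1=1
SNF(R) diag = [3] → torsion [3]

Answer: M ≅ ℤ^1 ⊕ ℤ/3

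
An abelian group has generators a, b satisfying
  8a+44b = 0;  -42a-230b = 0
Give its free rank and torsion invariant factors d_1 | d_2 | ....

Answer: M ≅ ℤ/2 ⊕ ℤ/4

Derivation:
rank_ℚ(R)=2; free=2−2=0
SNF(R) diag = [2, 4] → torsion [2, 4]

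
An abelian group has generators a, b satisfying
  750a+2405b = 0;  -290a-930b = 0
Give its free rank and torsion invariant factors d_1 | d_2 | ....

rank_ℚ(R)=2; free=2−2=0
SNF(R) diag = [5, 10] → torsion [5, 10]

Answer: M ≅ ℤ/5 ⊕ ℤ/10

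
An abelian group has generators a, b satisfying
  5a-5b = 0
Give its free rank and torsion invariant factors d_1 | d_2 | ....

Answer: M ≅ ℤ^1 ⊕ ℤ/5

Derivation:
rank_ℚ(R)=1; free=2−1=1
SNF(R) diag = [5] → torsion [5]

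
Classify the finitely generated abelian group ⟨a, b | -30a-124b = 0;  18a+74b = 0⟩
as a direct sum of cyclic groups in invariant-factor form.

Answer: M ≅ ℤ/2 ⊕ ℤ/6

Derivation:
rank_ℚ(R)=2; free=2−2=0
SNF(R) diag = [2, 6] → torsion [2, 6]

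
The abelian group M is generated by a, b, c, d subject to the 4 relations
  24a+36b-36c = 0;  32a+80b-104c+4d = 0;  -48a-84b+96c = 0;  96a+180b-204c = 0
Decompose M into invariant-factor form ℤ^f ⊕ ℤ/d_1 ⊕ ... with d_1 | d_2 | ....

Answer: M ≅ ℤ/4 ⊕ ℤ/12 ⊕ ℤ/12 ⊕ ℤ/24

Derivation:
rank_ℚ(R)=4; free=4−4=0
SNF(R) diag = [4, 12, 12, 24] → torsion [4, 12, 12, 24]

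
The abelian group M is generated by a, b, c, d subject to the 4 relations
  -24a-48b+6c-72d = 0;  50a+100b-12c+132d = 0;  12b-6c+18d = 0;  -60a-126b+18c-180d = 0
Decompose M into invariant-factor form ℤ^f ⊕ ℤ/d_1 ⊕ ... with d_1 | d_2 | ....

rank_ℚ(R)=4; free=4−4=0
SNF(R) diag = [2, 6, 6, 18] → torsion [2, 6, 6, 18]

Answer: M ≅ ℤ/2 ⊕ ℤ/6 ⊕ ℤ/6 ⊕ ℤ/18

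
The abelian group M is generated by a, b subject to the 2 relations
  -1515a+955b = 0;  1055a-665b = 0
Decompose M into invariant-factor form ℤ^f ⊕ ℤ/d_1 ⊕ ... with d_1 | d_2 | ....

Answer: M ≅ ℤ/5 ⊕ ℤ/10

Derivation:
rank_ℚ(R)=2; free=2−2=0
SNF(R) diag = [5, 10] → torsion [5, 10]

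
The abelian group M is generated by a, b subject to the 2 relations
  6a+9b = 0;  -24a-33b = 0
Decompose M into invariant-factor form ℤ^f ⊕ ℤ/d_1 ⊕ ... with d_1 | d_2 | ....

rank_ℚ(R)=2; free=2−2=0
SNF(R) diag = [3, 6] → torsion [3, 6]

Answer: M ≅ ℤ/3 ⊕ ℤ/6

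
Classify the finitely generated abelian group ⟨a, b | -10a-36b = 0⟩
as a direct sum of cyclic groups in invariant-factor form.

Answer: M ≅ ℤ^1 ⊕ ℤ/2

Derivation:
rank_ℚ(R)=1; free=2−1=1
SNF(R) diag = [2] → torsion [2]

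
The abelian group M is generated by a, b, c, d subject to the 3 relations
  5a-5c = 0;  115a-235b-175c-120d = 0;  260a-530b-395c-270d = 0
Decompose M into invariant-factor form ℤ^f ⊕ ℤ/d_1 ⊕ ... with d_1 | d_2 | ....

Answer: M ≅ ℤ^1 ⊕ ℤ/5 ⊕ ℤ/5 ⊕ ℤ/15

Derivation:
rank_ℚ(R)=3; free=4−3=1
SNF(R) diag = [5, 5, 15] → torsion [5, 5, 15]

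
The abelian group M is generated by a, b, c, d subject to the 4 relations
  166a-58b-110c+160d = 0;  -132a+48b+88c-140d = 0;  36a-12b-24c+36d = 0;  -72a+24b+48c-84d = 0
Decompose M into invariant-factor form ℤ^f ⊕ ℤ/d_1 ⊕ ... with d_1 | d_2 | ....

rank_ℚ(R)=4; free=4−4=0
SNF(R) diag = [2, 4, 12, 12] → torsion [2, 4, 12, 12]

Answer: M ≅ ℤ/2 ⊕ ℤ/4 ⊕ ℤ/12 ⊕ ℤ/12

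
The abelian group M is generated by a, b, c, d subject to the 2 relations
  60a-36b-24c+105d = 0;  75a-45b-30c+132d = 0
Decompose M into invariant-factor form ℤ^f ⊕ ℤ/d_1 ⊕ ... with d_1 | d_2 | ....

Answer: M ≅ ℤ^2 ⊕ ℤ/3 ⊕ ℤ/3

Derivation:
rank_ℚ(R)=2; free=4−2=2
SNF(R) diag = [3, 3] → torsion [3, 3]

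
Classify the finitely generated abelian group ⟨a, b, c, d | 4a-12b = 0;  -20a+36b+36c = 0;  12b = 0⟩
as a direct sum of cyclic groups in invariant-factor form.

rank_ℚ(R)=3; free=4−3=1
SNF(R) diag = [4, 12, 36] → torsion [4, 12, 36]

Answer: M ≅ ℤ^1 ⊕ ℤ/4 ⊕ ℤ/12 ⊕ ℤ/36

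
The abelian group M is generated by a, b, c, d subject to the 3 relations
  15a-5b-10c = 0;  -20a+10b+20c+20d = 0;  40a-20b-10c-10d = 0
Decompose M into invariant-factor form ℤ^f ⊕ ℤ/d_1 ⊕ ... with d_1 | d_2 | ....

Answer: M ≅ ℤ^1 ⊕ ℤ/5 ⊕ ℤ/10 ⊕ ℤ/30

Derivation:
rank_ℚ(R)=3; free=4−3=1
SNF(R) diag = [5, 10, 30] → torsion [5, 10, 30]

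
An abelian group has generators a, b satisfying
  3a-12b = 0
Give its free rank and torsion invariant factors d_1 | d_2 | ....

Answer: M ≅ ℤ^1 ⊕ ℤ/3

Derivation:
rank_ℚ(R)=1; free=2−1=1
SNF(R) diag = [3] → torsion [3]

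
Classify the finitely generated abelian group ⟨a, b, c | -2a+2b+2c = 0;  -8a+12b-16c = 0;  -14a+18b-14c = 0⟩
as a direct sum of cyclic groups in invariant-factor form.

rank_ℚ(R)=3; free=3−3=0
SNF(R) diag = [2, 4, 4] → torsion [2, 4, 4]

Answer: M ≅ ℤ/2 ⊕ ℤ/4 ⊕ ℤ/4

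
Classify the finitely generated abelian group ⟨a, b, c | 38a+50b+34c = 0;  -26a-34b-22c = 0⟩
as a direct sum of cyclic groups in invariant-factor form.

Answer: M ≅ ℤ^1 ⊕ ℤ/2 ⊕ ℤ/4

Derivation:
rank_ℚ(R)=2; free=3−2=1
SNF(R) diag = [2, 4] → torsion [2, 4]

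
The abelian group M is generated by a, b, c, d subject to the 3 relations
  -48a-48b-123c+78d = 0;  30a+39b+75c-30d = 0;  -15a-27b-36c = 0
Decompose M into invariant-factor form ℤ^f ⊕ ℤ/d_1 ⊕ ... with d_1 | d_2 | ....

rank_ℚ(R)=3; free=4−3=1
SNF(R) diag = [3, 3, 3] → torsion [3, 3, 3]

Answer: M ≅ ℤ^1 ⊕ ℤ/3 ⊕ ℤ/3 ⊕ ℤ/3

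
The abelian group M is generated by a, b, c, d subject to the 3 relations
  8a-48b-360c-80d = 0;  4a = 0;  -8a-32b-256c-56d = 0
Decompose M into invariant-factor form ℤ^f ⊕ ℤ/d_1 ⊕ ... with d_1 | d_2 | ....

Answer: M ≅ ℤ^1 ⊕ ℤ/4 ⊕ ℤ/8 ⊕ ℤ/8

Derivation:
rank_ℚ(R)=3; free=4−3=1
SNF(R) diag = [4, 8, 8] → torsion [4, 8, 8]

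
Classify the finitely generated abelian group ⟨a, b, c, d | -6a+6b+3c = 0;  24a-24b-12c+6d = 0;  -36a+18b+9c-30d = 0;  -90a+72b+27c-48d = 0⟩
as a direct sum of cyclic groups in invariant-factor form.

Answer: M ≅ ℤ/3 ⊕ ℤ/6 ⊕ ℤ/18 ⊕ ℤ/18

Derivation:
rank_ℚ(R)=4; free=4−4=0
SNF(R) diag = [3, 6, 18, 18] → torsion [3, 6, 18, 18]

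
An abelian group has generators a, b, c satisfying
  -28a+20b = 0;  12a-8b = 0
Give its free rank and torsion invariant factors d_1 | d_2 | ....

Answer: M ≅ ℤ^1 ⊕ ℤ/4 ⊕ ℤ/4

Derivation:
rank_ℚ(R)=2; free=3−2=1
SNF(R) diag = [4, 4] → torsion [4, 4]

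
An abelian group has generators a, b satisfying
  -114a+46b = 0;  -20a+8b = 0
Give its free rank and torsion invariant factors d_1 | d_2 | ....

Answer: M ≅ ℤ/2 ⊕ ℤ/4

Derivation:
rank_ℚ(R)=2; free=2−2=0
SNF(R) diag = [2, 4] → torsion [2, 4]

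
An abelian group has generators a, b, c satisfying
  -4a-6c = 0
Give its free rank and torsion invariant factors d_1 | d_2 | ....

rank_ℚ(R)=1; free=3−1=2
SNF(R) diag = [2] → torsion [2]

Answer: M ≅ ℤ^2 ⊕ ℤ/2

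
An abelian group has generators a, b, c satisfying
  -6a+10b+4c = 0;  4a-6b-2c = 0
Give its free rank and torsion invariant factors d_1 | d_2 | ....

rank_ℚ(R)=2; free=3−2=1
SNF(R) diag = [2, 2] → torsion [2, 2]

Answer: M ≅ ℤ^1 ⊕ ℤ/2 ⊕ ℤ/2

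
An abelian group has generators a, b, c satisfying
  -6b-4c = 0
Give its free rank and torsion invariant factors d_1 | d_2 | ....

Answer: M ≅ ℤ^2 ⊕ ℤ/2

Derivation:
rank_ℚ(R)=1; free=3−1=2
SNF(R) diag = [2] → torsion [2]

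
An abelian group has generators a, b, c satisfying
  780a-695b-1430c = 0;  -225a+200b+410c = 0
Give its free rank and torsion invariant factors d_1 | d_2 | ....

Answer: M ≅ ℤ^1 ⊕ ℤ/5 ⊕ ℤ/15

Derivation:
rank_ℚ(R)=2; free=3−2=1
SNF(R) diag = [5, 15] → torsion [5, 15]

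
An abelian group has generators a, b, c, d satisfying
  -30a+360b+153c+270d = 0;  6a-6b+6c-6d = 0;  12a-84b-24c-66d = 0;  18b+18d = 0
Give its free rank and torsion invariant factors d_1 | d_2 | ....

rank_ℚ(R)=4; free=4−4=0
SNF(R) diag = [3, 6, 18, 18] → torsion [3, 6, 18, 18]

Answer: M ≅ ℤ/3 ⊕ ℤ/6 ⊕ ℤ/18 ⊕ ℤ/18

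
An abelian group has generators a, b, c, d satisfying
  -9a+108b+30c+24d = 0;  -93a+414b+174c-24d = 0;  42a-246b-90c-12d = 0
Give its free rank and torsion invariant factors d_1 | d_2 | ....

Answer: M ≅ ℤ^1 ⊕ ℤ/3 ⊕ ℤ/6 ⊕ ℤ/6

Derivation:
rank_ℚ(R)=3; free=4−3=1
SNF(R) diag = [3, 6, 6] → torsion [3, 6, 6]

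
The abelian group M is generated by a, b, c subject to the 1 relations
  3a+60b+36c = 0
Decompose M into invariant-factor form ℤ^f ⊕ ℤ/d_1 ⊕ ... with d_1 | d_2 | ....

rank_ℚ(R)=1; free=3−1=2
SNF(R) diag = [3] → torsion [3]

Answer: M ≅ ℤ^2 ⊕ ℤ/3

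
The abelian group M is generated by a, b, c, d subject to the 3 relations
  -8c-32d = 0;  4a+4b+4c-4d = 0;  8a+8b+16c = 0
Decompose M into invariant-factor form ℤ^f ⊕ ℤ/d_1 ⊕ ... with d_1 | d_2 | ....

rank_ℚ(R)=3; free=4−3=1
SNF(R) diag = [4, 8, 24] → torsion [4, 8, 24]

Answer: M ≅ ℤ^1 ⊕ ℤ/4 ⊕ ℤ/8 ⊕ ℤ/24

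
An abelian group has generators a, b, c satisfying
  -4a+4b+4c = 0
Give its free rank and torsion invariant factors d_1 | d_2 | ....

Answer: M ≅ ℤ^2 ⊕ ℤ/4

Derivation:
rank_ℚ(R)=1; free=3−1=2
SNF(R) diag = [4] → torsion [4]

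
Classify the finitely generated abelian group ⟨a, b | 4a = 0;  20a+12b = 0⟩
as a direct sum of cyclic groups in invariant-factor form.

rank_ℚ(R)=2; free=2−2=0
SNF(R) diag = [4, 12] → torsion [4, 12]

Answer: M ≅ ℤ/4 ⊕ ℤ/12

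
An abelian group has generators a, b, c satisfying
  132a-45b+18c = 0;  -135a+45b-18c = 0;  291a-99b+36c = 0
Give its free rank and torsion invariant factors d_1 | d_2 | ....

rank_ℚ(R)=3; free=3−3=0
SNF(R) diag = [3, 9, 18] → torsion [3, 9, 18]

Answer: M ≅ ℤ/3 ⊕ ℤ/9 ⊕ ℤ/18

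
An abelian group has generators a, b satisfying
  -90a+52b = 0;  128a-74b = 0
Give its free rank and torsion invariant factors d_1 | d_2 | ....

rank_ℚ(R)=2; free=2−2=0
SNF(R) diag = [2, 2] → torsion [2, 2]

Answer: M ≅ ℤ/2 ⊕ ℤ/2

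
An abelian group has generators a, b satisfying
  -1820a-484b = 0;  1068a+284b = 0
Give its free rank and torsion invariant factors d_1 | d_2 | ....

Answer: M ≅ ℤ/4 ⊕ ℤ/8

Derivation:
rank_ℚ(R)=2; free=2−2=0
SNF(R) diag = [4, 8] → torsion [4, 8]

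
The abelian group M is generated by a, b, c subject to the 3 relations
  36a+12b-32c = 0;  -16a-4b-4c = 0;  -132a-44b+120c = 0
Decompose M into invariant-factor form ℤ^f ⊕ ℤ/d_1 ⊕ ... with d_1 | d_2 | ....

Answer: M ≅ ℤ/4 ⊕ ℤ/4 ⊕ ℤ/8

Derivation:
rank_ℚ(R)=3; free=3−3=0
SNF(R) diag = [4, 4, 8] → torsion [4, 4, 8]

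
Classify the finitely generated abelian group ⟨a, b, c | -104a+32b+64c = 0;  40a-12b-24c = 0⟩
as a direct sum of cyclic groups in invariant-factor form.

Answer: M ≅ ℤ^1 ⊕ ℤ/4 ⊕ ℤ/8

Derivation:
rank_ℚ(R)=2; free=3−2=1
SNF(R) diag = [4, 8] → torsion [4, 8]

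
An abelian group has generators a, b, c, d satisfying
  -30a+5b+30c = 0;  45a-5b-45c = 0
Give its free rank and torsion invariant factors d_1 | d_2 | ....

Answer: M ≅ ℤ^2 ⊕ ℤ/5 ⊕ ℤ/15

Derivation:
rank_ℚ(R)=2; free=4−2=2
SNF(R) diag = [5, 15] → torsion [5, 15]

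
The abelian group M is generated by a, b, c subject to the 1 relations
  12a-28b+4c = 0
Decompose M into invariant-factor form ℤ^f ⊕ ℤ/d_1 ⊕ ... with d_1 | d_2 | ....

rank_ℚ(R)=1; free=3−1=2
SNF(R) diag = [4] → torsion [4]

Answer: M ≅ ℤ^2 ⊕ ℤ/4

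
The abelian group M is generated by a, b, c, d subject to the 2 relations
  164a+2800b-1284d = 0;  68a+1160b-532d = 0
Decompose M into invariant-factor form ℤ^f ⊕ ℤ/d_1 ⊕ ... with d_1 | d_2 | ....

rank_ℚ(R)=2; free=4−2=2
SNF(R) diag = [4, 8] → torsion [4, 8]

Answer: M ≅ ℤ^2 ⊕ ℤ/4 ⊕ ℤ/8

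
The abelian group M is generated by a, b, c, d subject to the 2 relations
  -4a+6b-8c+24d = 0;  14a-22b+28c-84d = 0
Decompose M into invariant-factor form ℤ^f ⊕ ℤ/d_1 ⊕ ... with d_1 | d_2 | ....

rank_ℚ(R)=2; free=4−2=2
SNF(R) diag = [2, 2] → torsion [2, 2]

Answer: M ≅ ℤ^2 ⊕ ℤ/2 ⊕ ℤ/2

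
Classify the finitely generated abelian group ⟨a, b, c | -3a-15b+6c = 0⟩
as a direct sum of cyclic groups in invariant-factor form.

rank_ℚ(R)=1; free=3−1=2
SNF(R) diag = [3] → torsion [3]

Answer: M ≅ ℤ^2 ⊕ ℤ/3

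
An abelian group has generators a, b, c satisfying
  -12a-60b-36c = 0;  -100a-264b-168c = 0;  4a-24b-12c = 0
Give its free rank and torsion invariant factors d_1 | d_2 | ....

rank_ℚ(R)=3; free=3−3=0
SNF(R) diag = [4, 12, 36] → torsion [4, 12, 36]

Answer: M ≅ ℤ/4 ⊕ ℤ/12 ⊕ ℤ/36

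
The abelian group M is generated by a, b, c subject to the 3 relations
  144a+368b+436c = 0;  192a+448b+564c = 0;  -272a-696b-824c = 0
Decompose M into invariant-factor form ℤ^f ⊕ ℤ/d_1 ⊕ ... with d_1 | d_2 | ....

rank_ℚ(R)=3; free=3−3=0
SNF(R) diag = [4, 8, 16] → torsion [4, 8, 16]

Answer: M ≅ ℤ/4 ⊕ ℤ/8 ⊕ ℤ/16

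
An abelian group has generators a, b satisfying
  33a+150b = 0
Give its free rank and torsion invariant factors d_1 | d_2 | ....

Answer: M ≅ ℤ^1 ⊕ ℤ/3

Derivation:
rank_ℚ(R)=1; free=2−1=1
SNF(R) diag = [3] → torsion [3]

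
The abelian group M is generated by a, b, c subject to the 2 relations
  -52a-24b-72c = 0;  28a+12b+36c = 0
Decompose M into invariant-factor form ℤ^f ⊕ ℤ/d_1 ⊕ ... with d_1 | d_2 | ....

Answer: M ≅ ℤ^1 ⊕ ℤ/4 ⊕ ℤ/12

Derivation:
rank_ℚ(R)=2; free=3−2=1
SNF(R) diag = [4, 12] → torsion [4, 12]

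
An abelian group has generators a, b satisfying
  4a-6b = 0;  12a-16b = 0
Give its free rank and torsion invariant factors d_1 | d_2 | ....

Answer: M ≅ ℤ/2 ⊕ ℤ/4

Derivation:
rank_ℚ(R)=2; free=2−2=0
SNF(R) diag = [2, 4] → torsion [2, 4]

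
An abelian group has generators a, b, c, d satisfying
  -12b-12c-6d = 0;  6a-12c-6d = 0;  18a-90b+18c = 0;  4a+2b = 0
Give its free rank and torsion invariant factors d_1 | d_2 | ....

Answer: M ≅ ℤ/2 ⊕ ℤ/6 ⊕ ℤ/18 ⊕ ℤ/18

Derivation:
rank_ℚ(R)=4; free=4−4=0
SNF(R) diag = [2, 6, 18, 18] → torsion [2, 6, 18, 18]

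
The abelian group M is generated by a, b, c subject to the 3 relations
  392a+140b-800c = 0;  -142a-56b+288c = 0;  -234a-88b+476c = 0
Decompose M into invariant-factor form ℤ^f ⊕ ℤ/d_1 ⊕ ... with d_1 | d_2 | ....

Answer: M ≅ ℤ/2 ⊕ ℤ/4 ⊕ ℤ/12

Derivation:
rank_ℚ(R)=3; free=3−3=0
SNF(R) diag = [2, 4, 12] → torsion [2, 4, 12]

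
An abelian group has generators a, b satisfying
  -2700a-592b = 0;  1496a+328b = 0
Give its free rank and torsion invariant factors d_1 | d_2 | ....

rank_ℚ(R)=2; free=2−2=0
SNF(R) diag = [4, 8] → torsion [4, 8]

Answer: M ≅ ℤ/4 ⊕ ℤ/8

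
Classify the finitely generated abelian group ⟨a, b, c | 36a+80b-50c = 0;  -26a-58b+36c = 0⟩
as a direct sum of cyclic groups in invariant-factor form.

rank_ℚ(R)=2; free=3−2=1
SNF(R) diag = [2, 2] → torsion [2, 2]

Answer: M ≅ ℤ^1 ⊕ ℤ/2 ⊕ ℤ/2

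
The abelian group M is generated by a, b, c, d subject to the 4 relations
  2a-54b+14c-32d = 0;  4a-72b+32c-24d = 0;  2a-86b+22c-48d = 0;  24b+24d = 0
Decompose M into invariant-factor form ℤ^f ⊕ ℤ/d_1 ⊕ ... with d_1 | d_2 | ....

Answer: M ≅ ℤ/2 ⊕ ℤ/4 ⊕ ℤ/8 ⊕ ℤ/24

Derivation:
rank_ℚ(R)=4; free=4−4=0
SNF(R) diag = [2, 4, 8, 24] → torsion [2, 4, 8, 24]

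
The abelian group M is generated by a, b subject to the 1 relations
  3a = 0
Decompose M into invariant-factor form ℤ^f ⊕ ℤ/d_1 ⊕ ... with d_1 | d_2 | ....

Answer: M ≅ ℤ^1 ⊕ ℤ/3

Derivation:
rank_ℚ(R)=1; free=2−1=1
SNF(R) diag = [3] → torsion [3]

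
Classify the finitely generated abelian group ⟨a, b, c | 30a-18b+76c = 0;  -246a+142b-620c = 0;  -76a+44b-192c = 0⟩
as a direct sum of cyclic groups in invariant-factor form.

rank_ℚ(R)=3; free=3−3=0
SNF(R) diag = [2, 4, 8] → torsion [2, 4, 8]

Answer: M ≅ ℤ/2 ⊕ ℤ/4 ⊕ ℤ/8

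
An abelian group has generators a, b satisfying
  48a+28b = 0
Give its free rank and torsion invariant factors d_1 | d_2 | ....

rank_ℚ(R)=1; free=2−1=1
SNF(R) diag = [4] → torsion [4]

Answer: M ≅ ℤ^1 ⊕ ℤ/4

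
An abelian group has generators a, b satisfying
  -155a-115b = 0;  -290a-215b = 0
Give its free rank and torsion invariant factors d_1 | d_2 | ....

Answer: M ≅ ℤ/5 ⊕ ℤ/5

Derivation:
rank_ℚ(R)=2; free=2−2=0
SNF(R) diag = [5, 5] → torsion [5, 5]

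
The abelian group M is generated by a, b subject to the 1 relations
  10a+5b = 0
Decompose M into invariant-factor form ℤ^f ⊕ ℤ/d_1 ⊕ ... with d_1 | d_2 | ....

rank_ℚ(R)=1; free=2−1=1
SNF(R) diag = [5] → torsion [5]

Answer: M ≅ ℤ^1 ⊕ ℤ/5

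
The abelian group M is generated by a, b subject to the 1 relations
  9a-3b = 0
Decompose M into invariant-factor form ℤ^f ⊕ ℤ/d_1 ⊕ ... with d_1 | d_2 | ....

Answer: M ≅ ℤ^1 ⊕ ℤ/3

Derivation:
rank_ℚ(R)=1; free=2−1=1
SNF(R) diag = [3] → torsion [3]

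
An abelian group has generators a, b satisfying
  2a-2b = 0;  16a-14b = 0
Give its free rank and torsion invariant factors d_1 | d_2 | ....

Answer: M ≅ ℤ/2 ⊕ ℤ/2

Derivation:
rank_ℚ(R)=2; free=2−2=0
SNF(R) diag = [2, 2] → torsion [2, 2]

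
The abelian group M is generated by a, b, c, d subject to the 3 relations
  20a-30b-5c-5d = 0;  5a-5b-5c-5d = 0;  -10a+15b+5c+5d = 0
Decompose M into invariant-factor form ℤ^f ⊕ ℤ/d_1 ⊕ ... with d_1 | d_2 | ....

Answer: M ≅ ℤ^1 ⊕ ℤ/5 ⊕ ℤ/5 ⊕ ℤ/5

Derivation:
rank_ℚ(R)=3; free=4−3=1
SNF(R) diag = [5, 5, 5] → torsion [5, 5, 5]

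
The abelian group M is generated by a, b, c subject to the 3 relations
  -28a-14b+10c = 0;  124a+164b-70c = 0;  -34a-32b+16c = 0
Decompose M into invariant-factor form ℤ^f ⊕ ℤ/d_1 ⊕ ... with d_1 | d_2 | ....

rank_ℚ(R)=3; free=3−3=0
SNF(R) diag = [2, 6, 18] → torsion [2, 6, 18]

Answer: M ≅ ℤ/2 ⊕ ℤ/6 ⊕ ℤ/18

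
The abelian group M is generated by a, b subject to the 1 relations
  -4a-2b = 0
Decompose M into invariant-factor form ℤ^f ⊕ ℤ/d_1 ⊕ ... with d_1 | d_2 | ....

Answer: M ≅ ℤ^1 ⊕ ℤ/2

Derivation:
rank_ℚ(R)=1; free=2−1=1
SNF(R) diag = [2] → torsion [2]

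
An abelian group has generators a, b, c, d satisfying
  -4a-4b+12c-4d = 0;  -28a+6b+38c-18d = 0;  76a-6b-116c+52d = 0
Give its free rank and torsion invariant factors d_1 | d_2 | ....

Answer: M ≅ ℤ^1 ⊕ ℤ/2 ⊕ ℤ/2 ⊕ ℤ/4

Derivation:
rank_ℚ(R)=3; free=4−3=1
SNF(R) diag = [2, 2, 4] → torsion [2, 2, 4]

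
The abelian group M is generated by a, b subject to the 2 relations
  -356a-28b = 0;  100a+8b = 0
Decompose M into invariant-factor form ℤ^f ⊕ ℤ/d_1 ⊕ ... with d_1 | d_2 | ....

Answer: M ≅ ℤ/4 ⊕ ℤ/12

Derivation:
rank_ℚ(R)=2; free=2−2=0
SNF(R) diag = [4, 12] → torsion [4, 12]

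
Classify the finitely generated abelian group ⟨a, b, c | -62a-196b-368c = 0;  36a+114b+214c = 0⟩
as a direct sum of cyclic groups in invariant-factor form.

Answer: M ≅ ℤ^1 ⊕ ℤ/2 ⊕ ℤ/2

Derivation:
rank_ℚ(R)=2; free=3−2=1
SNF(R) diag = [2, 2] → torsion [2, 2]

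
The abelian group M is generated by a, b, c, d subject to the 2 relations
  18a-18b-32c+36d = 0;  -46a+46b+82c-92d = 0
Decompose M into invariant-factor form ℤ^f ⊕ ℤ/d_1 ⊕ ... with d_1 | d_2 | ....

Answer: M ≅ ℤ^2 ⊕ ℤ/2 ⊕ ℤ/2

Derivation:
rank_ℚ(R)=2; free=4−2=2
SNF(R) diag = [2, 2] → torsion [2, 2]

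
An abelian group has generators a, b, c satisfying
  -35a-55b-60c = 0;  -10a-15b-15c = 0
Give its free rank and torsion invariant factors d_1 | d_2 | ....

Answer: M ≅ ℤ^1 ⊕ ℤ/5 ⊕ ℤ/5

Derivation:
rank_ℚ(R)=2; free=3−2=1
SNF(R) diag = [5, 5] → torsion [5, 5]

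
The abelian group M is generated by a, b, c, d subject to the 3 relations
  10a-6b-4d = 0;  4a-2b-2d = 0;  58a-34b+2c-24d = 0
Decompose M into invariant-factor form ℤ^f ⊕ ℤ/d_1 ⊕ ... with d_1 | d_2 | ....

rank_ℚ(R)=3; free=4−3=1
SNF(R) diag = [2, 2, 2] → torsion [2, 2, 2]

Answer: M ≅ ℤ^1 ⊕ ℤ/2 ⊕ ℤ/2 ⊕ ℤ/2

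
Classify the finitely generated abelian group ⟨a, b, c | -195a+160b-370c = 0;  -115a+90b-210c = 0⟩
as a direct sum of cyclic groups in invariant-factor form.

rank_ℚ(R)=2; free=3−2=1
SNF(R) diag = [5, 10] → torsion [5, 10]

Answer: M ≅ ℤ^1 ⊕ ℤ/5 ⊕ ℤ/10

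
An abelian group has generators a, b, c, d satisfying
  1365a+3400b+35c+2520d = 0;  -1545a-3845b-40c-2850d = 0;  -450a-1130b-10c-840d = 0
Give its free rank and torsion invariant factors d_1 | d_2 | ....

Answer: M ≅ ℤ^1 ⊕ ℤ/5 ⊕ ℤ/15 ⊕ ℤ/30

Derivation:
rank_ℚ(R)=3; free=4−3=1
SNF(R) diag = [5, 15, 30] → torsion [5, 15, 30]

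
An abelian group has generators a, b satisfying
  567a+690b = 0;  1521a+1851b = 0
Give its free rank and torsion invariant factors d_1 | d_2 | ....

Answer: M ≅ ℤ/3 ⊕ ℤ/9

Derivation:
rank_ℚ(R)=2; free=2−2=0
SNF(R) diag = [3, 9] → torsion [3, 9]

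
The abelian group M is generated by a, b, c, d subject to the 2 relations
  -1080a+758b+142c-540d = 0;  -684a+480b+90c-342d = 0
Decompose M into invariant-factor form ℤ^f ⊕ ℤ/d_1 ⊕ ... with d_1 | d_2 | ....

rank_ℚ(R)=2; free=4−2=2
SNF(R) diag = [2, 6] → torsion [2, 6]

Answer: M ≅ ℤ^2 ⊕ ℤ/2 ⊕ ℤ/6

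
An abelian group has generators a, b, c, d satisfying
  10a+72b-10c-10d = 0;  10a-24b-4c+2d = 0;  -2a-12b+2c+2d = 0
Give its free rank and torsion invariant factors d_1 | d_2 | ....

Answer: M ≅ ℤ^1 ⊕ ℤ/2 ⊕ ℤ/6 ⊕ ℤ/12

Derivation:
rank_ℚ(R)=3; free=4−3=1
SNF(R) diag = [2, 6, 12] → torsion [2, 6, 12]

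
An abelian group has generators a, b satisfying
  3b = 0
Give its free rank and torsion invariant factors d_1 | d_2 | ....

Answer: M ≅ ℤ^1 ⊕ ℤ/3

Derivation:
rank_ℚ(R)=1; free=2−1=1
SNF(R) diag = [3] → torsion [3]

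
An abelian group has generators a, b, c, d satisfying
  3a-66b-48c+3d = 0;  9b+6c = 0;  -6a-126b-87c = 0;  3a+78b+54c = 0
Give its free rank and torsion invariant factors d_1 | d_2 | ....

Answer: M ≅ ℤ/3 ⊕ ℤ/3 ⊕ ℤ/3 ⊕ ℤ/3

Derivation:
rank_ℚ(R)=4; free=4−4=0
SNF(R) diag = [3, 3, 3, 3] → torsion [3, 3, 3, 3]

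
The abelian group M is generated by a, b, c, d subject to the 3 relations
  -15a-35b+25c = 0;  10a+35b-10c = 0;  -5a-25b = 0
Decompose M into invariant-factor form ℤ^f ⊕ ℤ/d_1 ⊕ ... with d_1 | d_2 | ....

rank_ℚ(R)=3; free=4−3=1
SNF(R) diag = [5, 5, 5] → torsion [5, 5, 5]

Answer: M ≅ ℤ^1 ⊕ ℤ/5 ⊕ ℤ/5 ⊕ ℤ/5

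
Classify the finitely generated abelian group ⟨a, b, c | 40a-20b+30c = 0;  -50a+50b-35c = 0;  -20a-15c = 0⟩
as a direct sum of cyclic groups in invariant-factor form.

rank_ℚ(R)=3; free=3−3=0
SNF(R) diag = [5, 10, 20] → torsion [5, 10, 20]

Answer: M ≅ ℤ/5 ⊕ ℤ/10 ⊕ ℤ/20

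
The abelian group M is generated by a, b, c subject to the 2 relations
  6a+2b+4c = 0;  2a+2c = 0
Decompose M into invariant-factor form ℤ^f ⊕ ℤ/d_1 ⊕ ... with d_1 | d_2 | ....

Answer: M ≅ ℤ^1 ⊕ ℤ/2 ⊕ ℤ/2

Derivation:
rank_ℚ(R)=2; free=3−2=1
SNF(R) diag = [2, 2] → torsion [2, 2]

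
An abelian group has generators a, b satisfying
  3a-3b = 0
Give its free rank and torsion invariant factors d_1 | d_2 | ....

Answer: M ≅ ℤ^1 ⊕ ℤ/3

Derivation:
rank_ℚ(R)=1; free=2−1=1
SNF(R) diag = [3] → torsion [3]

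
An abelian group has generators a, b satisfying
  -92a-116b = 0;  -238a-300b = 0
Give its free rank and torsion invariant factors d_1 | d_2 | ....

Answer: M ≅ ℤ/2 ⊕ ℤ/4

Derivation:
rank_ℚ(R)=2; free=2−2=0
SNF(R) diag = [2, 4] → torsion [2, 4]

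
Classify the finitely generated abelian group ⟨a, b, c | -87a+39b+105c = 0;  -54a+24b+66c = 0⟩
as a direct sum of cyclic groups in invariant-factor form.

rank_ℚ(R)=2; free=3−2=1
SNF(R) diag = [3, 6] → torsion [3, 6]

Answer: M ≅ ℤ^1 ⊕ ℤ/3 ⊕ ℤ/6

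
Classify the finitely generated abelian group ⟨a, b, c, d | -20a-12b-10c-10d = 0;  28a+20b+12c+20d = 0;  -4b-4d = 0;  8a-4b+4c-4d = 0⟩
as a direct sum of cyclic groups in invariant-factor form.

rank_ℚ(R)=4; free=4−4=0
SNF(R) diag = [2, 4, 4, 4] → torsion [2, 4, 4, 4]

Answer: M ≅ ℤ/2 ⊕ ℤ/4 ⊕ ℤ/4 ⊕ ℤ/4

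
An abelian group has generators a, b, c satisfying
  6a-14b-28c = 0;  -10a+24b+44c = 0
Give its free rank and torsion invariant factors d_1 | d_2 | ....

Answer: M ≅ ℤ^1 ⊕ ℤ/2 ⊕ ℤ/2

Derivation:
rank_ℚ(R)=2; free=3−2=1
SNF(R) diag = [2, 2] → torsion [2, 2]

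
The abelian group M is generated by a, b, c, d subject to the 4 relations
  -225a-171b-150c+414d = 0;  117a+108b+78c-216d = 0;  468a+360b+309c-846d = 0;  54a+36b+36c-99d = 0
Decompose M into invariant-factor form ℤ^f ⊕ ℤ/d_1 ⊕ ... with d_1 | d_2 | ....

Answer: M ≅ ℤ/3 ⊕ ℤ/9 ⊕ ℤ/9 ⊕ ℤ/9

Derivation:
rank_ℚ(R)=4; free=4−4=0
SNF(R) diag = [3, 9, 9, 9] → torsion [3, 9, 9, 9]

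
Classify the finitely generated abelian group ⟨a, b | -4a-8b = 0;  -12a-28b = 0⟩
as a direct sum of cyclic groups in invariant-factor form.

rank_ℚ(R)=2; free=2−2=0
SNF(R) diag = [4, 4] → torsion [4, 4]

Answer: M ≅ ℤ/4 ⊕ ℤ/4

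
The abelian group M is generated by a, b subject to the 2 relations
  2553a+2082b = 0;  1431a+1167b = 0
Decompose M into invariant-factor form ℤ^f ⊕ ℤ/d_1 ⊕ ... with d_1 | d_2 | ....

Answer: M ≅ ℤ/3 ⊕ ℤ/3

Derivation:
rank_ℚ(R)=2; free=2−2=0
SNF(R) diag = [3, 3] → torsion [3, 3]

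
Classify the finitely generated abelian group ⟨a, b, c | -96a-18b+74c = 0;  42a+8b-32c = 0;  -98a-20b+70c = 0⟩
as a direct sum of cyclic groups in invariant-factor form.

rank_ℚ(R)=3; free=3−3=0
SNF(R) diag = [2, 2, 2] → torsion [2, 2, 2]

Answer: M ≅ ℤ/2 ⊕ ℤ/2 ⊕ ℤ/2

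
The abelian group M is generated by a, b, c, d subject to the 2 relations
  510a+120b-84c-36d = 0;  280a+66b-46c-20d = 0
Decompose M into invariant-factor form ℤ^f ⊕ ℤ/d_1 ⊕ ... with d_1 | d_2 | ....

Answer: M ≅ ℤ^2 ⊕ ℤ/2 ⊕ ℤ/6

Derivation:
rank_ℚ(R)=2; free=4−2=2
SNF(R) diag = [2, 6] → torsion [2, 6]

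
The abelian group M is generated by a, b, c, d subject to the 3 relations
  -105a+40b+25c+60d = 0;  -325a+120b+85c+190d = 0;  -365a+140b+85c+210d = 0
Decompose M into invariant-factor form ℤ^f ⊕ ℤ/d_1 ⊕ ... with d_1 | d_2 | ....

Answer: M ≅ ℤ^1 ⊕ ℤ/5 ⊕ ℤ/10 ⊕ ℤ/20

Derivation:
rank_ℚ(R)=3; free=4−3=1
SNF(R) diag = [5, 10, 20] → torsion [5, 10, 20]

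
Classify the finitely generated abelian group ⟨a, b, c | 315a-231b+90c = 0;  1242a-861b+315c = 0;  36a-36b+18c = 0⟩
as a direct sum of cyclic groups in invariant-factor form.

Answer: M ≅ ℤ/3 ⊕ ℤ/9 ⊕ ℤ/18

Derivation:
rank_ℚ(R)=3; free=3−3=0
SNF(R) diag = [3, 9, 18] → torsion [3, 9, 18]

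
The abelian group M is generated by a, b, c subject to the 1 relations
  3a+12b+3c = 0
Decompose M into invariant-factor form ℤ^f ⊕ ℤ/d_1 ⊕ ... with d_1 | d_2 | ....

Answer: M ≅ ℤ^2 ⊕ ℤ/3

Derivation:
rank_ℚ(R)=1; free=3−1=2
SNF(R) diag = [3] → torsion [3]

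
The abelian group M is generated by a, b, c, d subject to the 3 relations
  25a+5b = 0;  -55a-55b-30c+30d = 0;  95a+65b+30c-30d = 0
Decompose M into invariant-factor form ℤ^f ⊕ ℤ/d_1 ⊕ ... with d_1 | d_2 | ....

rank_ℚ(R)=3; free=4−3=1
SNF(R) diag = [5, 10, 30] → torsion [5, 10, 30]

Answer: M ≅ ℤ^1 ⊕ ℤ/5 ⊕ ℤ/10 ⊕ ℤ/30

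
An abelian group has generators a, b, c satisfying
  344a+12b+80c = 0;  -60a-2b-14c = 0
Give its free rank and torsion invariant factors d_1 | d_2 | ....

rank_ℚ(R)=2; free=3−2=1
SNF(R) diag = [2, 4] → torsion [2, 4]

Answer: M ≅ ℤ^1 ⊕ ℤ/2 ⊕ ℤ/4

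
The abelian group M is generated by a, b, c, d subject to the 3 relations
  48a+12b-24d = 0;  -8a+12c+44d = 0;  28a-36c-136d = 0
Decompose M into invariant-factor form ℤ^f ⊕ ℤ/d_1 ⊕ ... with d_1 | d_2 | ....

Answer: M ≅ ℤ^1 ⊕ ℤ/4 ⊕ ℤ/12 ⊕ ℤ/12

Derivation:
rank_ℚ(R)=3; free=4−3=1
SNF(R) diag = [4, 12, 12] → torsion [4, 12, 12]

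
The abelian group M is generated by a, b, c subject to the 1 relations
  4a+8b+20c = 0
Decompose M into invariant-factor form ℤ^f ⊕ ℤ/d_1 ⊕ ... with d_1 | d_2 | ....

Answer: M ≅ ℤ^2 ⊕ ℤ/4

Derivation:
rank_ℚ(R)=1; free=3−1=2
SNF(R) diag = [4] → torsion [4]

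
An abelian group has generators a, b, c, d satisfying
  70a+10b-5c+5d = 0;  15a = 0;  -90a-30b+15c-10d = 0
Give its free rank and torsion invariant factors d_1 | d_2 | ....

rank_ℚ(R)=3; free=4−3=1
SNF(R) diag = [5, 5, 15] → torsion [5, 5, 15]

Answer: M ≅ ℤ^1 ⊕ ℤ/5 ⊕ ℤ/5 ⊕ ℤ/15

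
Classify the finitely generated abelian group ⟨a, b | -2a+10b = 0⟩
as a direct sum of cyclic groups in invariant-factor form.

rank_ℚ(R)=1; free=2−1=1
SNF(R) diag = [2] → torsion [2]

Answer: M ≅ ℤ^1 ⊕ ℤ/2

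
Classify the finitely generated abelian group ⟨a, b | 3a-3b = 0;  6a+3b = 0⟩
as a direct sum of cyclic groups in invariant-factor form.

rank_ℚ(R)=2; free=2−2=0
SNF(R) diag = [3, 9] → torsion [3, 9]

Answer: M ≅ ℤ/3 ⊕ ℤ/9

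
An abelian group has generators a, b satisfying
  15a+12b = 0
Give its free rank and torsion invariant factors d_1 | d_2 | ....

Answer: M ≅ ℤ^1 ⊕ ℤ/3

Derivation:
rank_ℚ(R)=1; free=2−1=1
SNF(R) diag = [3] → torsion [3]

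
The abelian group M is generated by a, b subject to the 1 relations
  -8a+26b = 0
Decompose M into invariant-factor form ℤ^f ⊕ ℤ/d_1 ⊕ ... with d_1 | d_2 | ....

rank_ℚ(R)=1; free=2−1=1
SNF(R) diag = [2] → torsion [2]

Answer: M ≅ ℤ^1 ⊕ ℤ/2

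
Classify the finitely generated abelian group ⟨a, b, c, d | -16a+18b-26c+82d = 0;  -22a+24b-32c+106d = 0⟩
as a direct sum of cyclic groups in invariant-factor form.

Answer: M ≅ ℤ^2 ⊕ ℤ/2 ⊕ ℤ/6

Derivation:
rank_ℚ(R)=2; free=4−2=2
SNF(R) diag = [2, 6] → torsion [2, 6]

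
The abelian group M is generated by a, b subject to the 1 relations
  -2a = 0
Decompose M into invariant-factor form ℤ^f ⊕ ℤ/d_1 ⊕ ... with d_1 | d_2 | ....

Answer: M ≅ ℤ^1 ⊕ ℤ/2

Derivation:
rank_ℚ(R)=1; free=2−1=1
SNF(R) diag = [2] → torsion [2]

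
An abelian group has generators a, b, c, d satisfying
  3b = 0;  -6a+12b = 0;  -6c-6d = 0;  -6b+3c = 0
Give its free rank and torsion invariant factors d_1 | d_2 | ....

rank_ℚ(R)=4; free=4−4=0
SNF(R) diag = [3, 3, 6, 6] → torsion [3, 3, 6, 6]

Answer: M ≅ ℤ/3 ⊕ ℤ/3 ⊕ ℤ/6 ⊕ ℤ/6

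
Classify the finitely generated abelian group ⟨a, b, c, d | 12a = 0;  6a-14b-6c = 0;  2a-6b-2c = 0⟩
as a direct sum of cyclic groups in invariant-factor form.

rank_ℚ(R)=3; free=4−3=1
SNF(R) diag = [2, 4, 12] → torsion [2, 4, 12]

Answer: M ≅ ℤ^1 ⊕ ℤ/2 ⊕ ℤ/4 ⊕ ℤ/12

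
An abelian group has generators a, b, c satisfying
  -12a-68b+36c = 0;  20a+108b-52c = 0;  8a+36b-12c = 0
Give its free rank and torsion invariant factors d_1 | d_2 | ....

Answer: M ≅ ℤ/4 ⊕ ℤ/4 ⊕ ℤ/8

Derivation:
rank_ℚ(R)=3; free=3−3=0
SNF(R) diag = [4, 4, 8] → torsion [4, 4, 8]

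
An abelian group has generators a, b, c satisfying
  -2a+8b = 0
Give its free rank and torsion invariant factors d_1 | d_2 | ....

Answer: M ≅ ℤ^2 ⊕ ℤ/2

Derivation:
rank_ℚ(R)=1; free=3−1=2
SNF(R) diag = [2] → torsion [2]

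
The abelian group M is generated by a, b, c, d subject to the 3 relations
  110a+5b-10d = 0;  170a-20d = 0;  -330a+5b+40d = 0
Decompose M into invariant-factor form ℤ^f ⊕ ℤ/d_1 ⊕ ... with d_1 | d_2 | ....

Answer: M ≅ ℤ^1 ⊕ ℤ/5 ⊕ ℤ/10 ⊕ ℤ/30

Derivation:
rank_ℚ(R)=3; free=4−3=1
SNF(R) diag = [5, 10, 30] → torsion [5, 10, 30]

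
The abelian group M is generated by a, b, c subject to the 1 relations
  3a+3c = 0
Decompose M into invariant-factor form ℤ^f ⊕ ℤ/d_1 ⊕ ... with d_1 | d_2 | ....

rank_ℚ(R)=1; free=3−1=2
SNF(R) diag = [3] → torsion [3]

Answer: M ≅ ℤ^2 ⊕ ℤ/3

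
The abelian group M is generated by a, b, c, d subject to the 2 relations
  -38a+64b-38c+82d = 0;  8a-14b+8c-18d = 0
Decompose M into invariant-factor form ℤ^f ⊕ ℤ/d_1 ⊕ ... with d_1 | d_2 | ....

Answer: M ≅ ℤ^2 ⊕ ℤ/2 ⊕ ℤ/2

Derivation:
rank_ℚ(R)=2; free=4−2=2
SNF(R) diag = [2, 2] → torsion [2, 2]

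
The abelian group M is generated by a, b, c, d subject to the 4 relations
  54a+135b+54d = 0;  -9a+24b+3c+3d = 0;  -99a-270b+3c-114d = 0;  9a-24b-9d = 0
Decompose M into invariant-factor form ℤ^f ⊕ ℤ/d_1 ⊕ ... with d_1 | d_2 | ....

Answer: M ≅ ℤ/3 ⊕ ℤ/3 ⊕ ℤ/9 ⊕ ℤ/27

Derivation:
rank_ℚ(R)=4; free=4−4=0
SNF(R) diag = [3, 3, 9, 27] → torsion [3, 3, 9, 27]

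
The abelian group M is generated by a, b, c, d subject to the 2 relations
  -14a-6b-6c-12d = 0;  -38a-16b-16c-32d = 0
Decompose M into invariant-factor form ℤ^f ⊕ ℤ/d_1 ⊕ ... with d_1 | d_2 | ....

Answer: M ≅ ℤ^2 ⊕ ℤ/2 ⊕ ℤ/2

Derivation:
rank_ℚ(R)=2; free=4−2=2
SNF(R) diag = [2, 2] → torsion [2, 2]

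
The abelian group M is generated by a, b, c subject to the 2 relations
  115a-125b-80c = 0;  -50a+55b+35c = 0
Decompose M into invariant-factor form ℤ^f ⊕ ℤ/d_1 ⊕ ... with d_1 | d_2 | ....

Answer: M ≅ ℤ^1 ⊕ ℤ/5 ⊕ ℤ/5

Derivation:
rank_ℚ(R)=2; free=3−2=1
SNF(R) diag = [5, 5] → torsion [5, 5]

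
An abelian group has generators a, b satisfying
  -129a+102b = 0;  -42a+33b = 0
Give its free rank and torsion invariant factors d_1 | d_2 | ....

Answer: M ≅ ℤ/3 ⊕ ℤ/9

Derivation:
rank_ℚ(R)=2; free=2−2=0
SNF(R) diag = [3, 9] → torsion [3, 9]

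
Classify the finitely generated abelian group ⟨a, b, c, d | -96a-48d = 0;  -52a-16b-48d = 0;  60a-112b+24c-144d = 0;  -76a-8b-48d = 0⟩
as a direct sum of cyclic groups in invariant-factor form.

Answer: M ≅ ℤ/4 ⊕ ℤ/8 ⊕ ℤ/24 ⊕ ℤ/48

Derivation:
rank_ℚ(R)=4; free=4−4=0
SNF(R) diag = [4, 8, 24, 48] → torsion [4, 8, 24, 48]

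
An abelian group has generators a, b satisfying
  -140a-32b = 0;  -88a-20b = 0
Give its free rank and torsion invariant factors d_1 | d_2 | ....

rank_ℚ(R)=2; free=2−2=0
SNF(R) diag = [4, 4] → torsion [4, 4]

Answer: M ≅ ℤ/4 ⊕ ℤ/4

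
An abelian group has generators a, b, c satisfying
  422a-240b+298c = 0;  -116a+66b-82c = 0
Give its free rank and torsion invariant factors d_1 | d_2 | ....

Answer: M ≅ ℤ^1 ⊕ ℤ/2 ⊕ ℤ/6

Derivation:
rank_ℚ(R)=2; free=3−2=1
SNF(R) diag = [2, 6] → torsion [2, 6]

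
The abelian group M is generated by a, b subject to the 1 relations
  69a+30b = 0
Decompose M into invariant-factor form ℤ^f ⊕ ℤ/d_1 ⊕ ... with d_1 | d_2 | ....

Answer: M ≅ ℤ^1 ⊕ ℤ/3

Derivation:
rank_ℚ(R)=1; free=2−1=1
SNF(R) diag = [3] → torsion [3]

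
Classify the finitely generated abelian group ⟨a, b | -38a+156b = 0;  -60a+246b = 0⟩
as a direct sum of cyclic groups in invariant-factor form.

rank_ℚ(R)=2; free=2−2=0
SNF(R) diag = [2, 6] → torsion [2, 6]

Answer: M ≅ ℤ/2 ⊕ ℤ/6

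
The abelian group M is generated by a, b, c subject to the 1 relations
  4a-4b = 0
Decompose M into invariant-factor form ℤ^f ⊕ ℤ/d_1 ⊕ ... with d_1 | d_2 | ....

rank_ℚ(R)=1; free=3−1=2
SNF(R) diag = [4] → torsion [4]

Answer: M ≅ ℤ^2 ⊕ ℤ/4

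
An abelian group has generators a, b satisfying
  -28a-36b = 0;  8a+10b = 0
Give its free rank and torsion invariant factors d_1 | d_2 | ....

Answer: M ≅ ℤ/2 ⊕ ℤ/4

Derivation:
rank_ℚ(R)=2; free=2−2=0
SNF(R) diag = [2, 4] → torsion [2, 4]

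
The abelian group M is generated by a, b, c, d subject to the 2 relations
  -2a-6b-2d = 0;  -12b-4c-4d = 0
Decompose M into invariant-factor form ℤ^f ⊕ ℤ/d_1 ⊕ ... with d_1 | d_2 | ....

rank_ℚ(R)=2; free=4−2=2
SNF(R) diag = [2, 4] → torsion [2, 4]

Answer: M ≅ ℤ^2 ⊕ ℤ/2 ⊕ ℤ/4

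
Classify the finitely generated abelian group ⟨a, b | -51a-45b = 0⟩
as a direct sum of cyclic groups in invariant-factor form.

rank_ℚ(R)=1; free=2−1=1
SNF(R) diag = [3] → torsion [3]

Answer: M ≅ ℤ^1 ⊕ ℤ/3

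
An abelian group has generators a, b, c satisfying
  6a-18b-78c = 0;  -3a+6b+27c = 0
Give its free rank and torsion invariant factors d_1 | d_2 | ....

rank_ℚ(R)=2; free=3−2=1
SNF(R) diag = [3, 6] → torsion [3, 6]

Answer: M ≅ ℤ^1 ⊕ ℤ/3 ⊕ ℤ/6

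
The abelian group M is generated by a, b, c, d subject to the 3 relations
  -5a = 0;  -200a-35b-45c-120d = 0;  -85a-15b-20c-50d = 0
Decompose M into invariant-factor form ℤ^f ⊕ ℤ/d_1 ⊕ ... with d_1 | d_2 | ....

Answer: M ≅ ℤ^1 ⊕ ℤ/5 ⊕ ℤ/5 ⊕ ℤ/5

Derivation:
rank_ℚ(R)=3; free=4−3=1
SNF(R) diag = [5, 5, 5] → torsion [5, 5, 5]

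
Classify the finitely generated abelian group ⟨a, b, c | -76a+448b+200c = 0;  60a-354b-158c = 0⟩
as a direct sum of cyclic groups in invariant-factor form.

Answer: M ≅ ℤ^1 ⊕ ℤ/2 ⊕ ℤ/4

Derivation:
rank_ℚ(R)=2; free=3−2=1
SNF(R) diag = [2, 4] → torsion [2, 4]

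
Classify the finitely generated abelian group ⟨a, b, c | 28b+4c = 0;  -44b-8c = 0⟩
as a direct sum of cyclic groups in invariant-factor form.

Answer: M ≅ ℤ^1 ⊕ ℤ/4 ⊕ ℤ/12

Derivation:
rank_ℚ(R)=2; free=3−2=1
SNF(R) diag = [4, 12] → torsion [4, 12]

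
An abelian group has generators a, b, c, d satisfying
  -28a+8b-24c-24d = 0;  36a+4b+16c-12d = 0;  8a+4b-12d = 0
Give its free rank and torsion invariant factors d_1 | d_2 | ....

Answer: M ≅ ℤ^1 ⊕ ℤ/4 ⊕ ℤ/4 ⊕ ℤ/8

Derivation:
rank_ℚ(R)=3; free=4−3=1
SNF(R) diag = [4, 4, 8] → torsion [4, 4, 8]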